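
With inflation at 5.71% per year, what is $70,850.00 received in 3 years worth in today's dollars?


Formula: Real value = nominal / (1 + inflation)^years
Price level: (1 + 0.0571)^3 = 1.181267
Real value = $70,850.00 / 1.181267 = $59,977.95

$59,977.95


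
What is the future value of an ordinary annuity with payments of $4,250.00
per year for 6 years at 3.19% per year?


Formula: FV = PMT * ((1+r)^n - 1) / r
Growth factor: (1 + 0.0319)^6 = 1.207329
Numerator: 1.207329 - 1 = 0.207329
FV = $4,250.00 * 0.207329 / 0.0319 = $27,622.22

$27,622.22


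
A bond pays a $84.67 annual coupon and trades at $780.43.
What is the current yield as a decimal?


Formula: Current yield = annual coupon / price
Substituting: CY = $84.67 / $780.43
CY = 0.108491

0.108491


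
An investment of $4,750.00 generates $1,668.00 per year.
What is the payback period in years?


Formula: Payback = investment / annual cash flow
Substituting: Payback = $4,750.00 / $1,668.00
Payback = 2.8477 years

2.8477 years


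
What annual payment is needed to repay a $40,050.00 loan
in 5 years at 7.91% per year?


Formula: PMT = PV * r / (1 - (1+r)^(-n))
Denominator: 1 - (1 + 0.0791)^(-5) = 0.316574
Numerator: $40,050.00 * 0.0791 = 3167.955
PMT = 3167.955 / 0.316574 = $10,007.00

$10,007.00


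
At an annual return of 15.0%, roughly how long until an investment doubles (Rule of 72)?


Formula: Years ≈ 72 / r
Substituting: Years ≈ 72 / 15.0
Years ≈ 4.8

4.8 years


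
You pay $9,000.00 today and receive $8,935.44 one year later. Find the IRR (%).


Formula: IRR = C1/C0 - 1
Substituting: IRR = $8,935.44 / $9,000.00 - 1
Ratio: 0.992827 - 1 = -0.007173
IRR = -0.7173%

-0.7173%


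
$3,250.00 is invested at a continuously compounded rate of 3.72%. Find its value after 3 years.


Formula: FV = P * e^(r*t)
Exponent: r*t = 0.0372 * 3 = 0.1116
e^(0.1116) = 1.118066
FV = $3,250.00 * 1.118066 = $3,633.71

$3,633.71


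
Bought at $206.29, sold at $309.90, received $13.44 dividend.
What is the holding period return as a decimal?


Formula: HPR = (P1 - P0 + D) / P0
Gain: $309.90 - $206.29 + $13.44 = $117.05
HPR = $117.05 / $206.29 = 0.5674

0.5674


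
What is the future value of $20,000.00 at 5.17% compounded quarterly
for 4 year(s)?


Formula: FV = P * (1 + r/m)^(m*t)
Period rate: r/m = 0.0517 / 4 = 0.012925
Total periods: m*t = 4 * 4 = 16
Growth factor: (1 + 0.012925)^16 = 1.228108
FV = $20,000.00 * 1.228108 = $24,562.16

$24,562.16


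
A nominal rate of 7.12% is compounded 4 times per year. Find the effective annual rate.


Formula: EAR = (1 + r/m)^m - 1
Period rate: r/m = 0.0712 / 4 = 0.0178
Compounding: (1 + 0.0178)^4 = 1.073124
EAR = 1.073124 - 1 = 0.073124

0.073124


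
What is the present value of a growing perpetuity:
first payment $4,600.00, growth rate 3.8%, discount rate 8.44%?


Formula: PV = C / (r - g)
Spread: r - g = 0.0844 - 0.038 = 0.0464
Substituting: PV = $4,600.00 / 0.0464
PV = $99,137.93

$99,137.93


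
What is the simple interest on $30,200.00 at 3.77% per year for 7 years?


Formula: I = P * r * t
Substituting: I = $30,200.00 * 0.0377 * 7
Step: I = $30,200.00 * 0.2639
I = $7,969.78

$7,969.78


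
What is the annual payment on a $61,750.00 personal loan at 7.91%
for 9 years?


Formula: PMT = PV * r / (1 - (1+r)^(-n))
Denominator: 1 - (1 + 0.0791)^(-9) = 0.495983
Numerator: $61,750.00 * 0.0791 = 4884.425
PMT = 4884.425 / 0.495983 = $9,847.96

$9,847.96


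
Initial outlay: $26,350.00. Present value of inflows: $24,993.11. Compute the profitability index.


Formula: PI = PV(cash flows) / initial investment
Substituting: PI = $24,993.11 / $26,350.00
PI = 0.9485

0.9485


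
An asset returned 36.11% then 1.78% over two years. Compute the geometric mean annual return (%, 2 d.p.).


Formula: Geometric mean = ((1+r1)*(1+r2))^(1/2) - 1
Product: (1 + 0.3611) * (1 + 0.0178) = 1.3611 * 1.0178 = 1.385328
Square root: 1.385328^0.5 = 1.176999
Geometric mean = 1.176999 - 1 = 0.176999
As percentage: 17.70%

17.70%


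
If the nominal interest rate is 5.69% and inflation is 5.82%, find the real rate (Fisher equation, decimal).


Formula: (1 + r_real) = (1 + r_nom) / (1 + inflation)
Substituting: (1 + r_real) = 1.0569 / 1.0582
(1 + r_real) = 0.998771
r_real = 0.998771 - 1 = -0.001229

-0.001229


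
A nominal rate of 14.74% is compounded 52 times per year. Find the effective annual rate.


Formula: EAR = (1 + r/m)^m - 1
Period rate: r/m = 0.1474 / 52 = 0.002835
Compounding: (1 + 0.002835)^52 = 1.158576
EAR = 1.158576 - 1 = 0.158576

0.158576


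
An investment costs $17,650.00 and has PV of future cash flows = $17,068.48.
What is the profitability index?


Formula: PI = PV(cash flows) / initial investment
Substituting: PI = $17,068.48 / $17,650.00
PI = 0.9671

0.9671


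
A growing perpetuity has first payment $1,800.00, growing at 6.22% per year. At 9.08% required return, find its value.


Formula: PV = C / (r - g)
Spread: r - g = 0.0908 - 0.0622 = 0.0286
Substituting: PV = $1,800.00 / 0.0286
PV = $62,937.06

$62,937.06


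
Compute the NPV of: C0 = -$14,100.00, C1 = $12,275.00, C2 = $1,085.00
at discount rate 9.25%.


Formula: NPV = C0 + C1/(1+r) + C2/(1+r)^2
Discount C1: $12,275.00 / (1 + 0.0925) = $11,235.70
Discount C2: $1,085.00 / (1 + 0.0925)^2 = $909.05
NPV = -$14,100.00 + $11,235.70 + $909.05 = -$1,955.25

-$1,955.25


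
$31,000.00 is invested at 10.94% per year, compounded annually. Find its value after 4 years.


Formula: FV = P * (1 + r)^n
Substituting: FV = $31,000.00 * (1 + 0.1094)^4
Growth factor: (1.1094)^4 = 1.514791
FV = $31,000.00 * 1.514791 = $46,958.51

$46,958.51


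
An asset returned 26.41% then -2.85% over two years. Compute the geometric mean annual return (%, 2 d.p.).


Formula: Geometric mean = ((1+r1)*(1+r2))^(1/2) - 1
Product: (1 + 0.2641) * (1 + -0.0285) = 1.2641 * 0.9715 = 1.228073
Square root: 1.228073^0.5 = 1.108185
Geometric mean = 1.108185 - 1 = 0.108185
As percentage: 10.82%

10.82%


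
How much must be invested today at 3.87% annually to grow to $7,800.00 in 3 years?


Formula: PV = FV / (1 + r)^n
Substituting: PV = $7,800.00 / (1 + 0.0387)^3
Discount factor: (1.0387)^3 = 1.120651
PV = $7,800.00 / 1.120651 = $6,960.24

$6,960.24


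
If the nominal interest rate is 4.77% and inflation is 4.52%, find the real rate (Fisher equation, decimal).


Formula: (1 + r_real) = (1 + r_nom) / (1 + inflation)
Substituting: (1 + r_real) = 1.0477 / 1.0452
(1 + r_real) = 1.002392
r_real = 1.002392 - 1 = 0.002392

0.002392


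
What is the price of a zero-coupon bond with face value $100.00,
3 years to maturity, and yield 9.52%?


Formula: Price = FV / (1 + r)^n
Substituting: Price = $100.00 / (1 + 0.0952)^3
Discount factor: (1.0952)^3 = 1.313652
Price = $100.00 / 1.313652 = $76.12

$76.12


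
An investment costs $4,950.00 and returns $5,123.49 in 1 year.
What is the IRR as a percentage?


Formula: IRR = C1/C0 - 1
Substituting: IRR = $5,123.49 / $4,950.00 - 1
Ratio: 1.035048 - 1 = 0.035048
IRR = 3.5048%

3.5048%


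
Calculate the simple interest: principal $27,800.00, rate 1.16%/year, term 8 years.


Formula: I = P * r * t
Substituting: I = $27,800.00 * 0.0116 * 8
Step: I = $27,800.00 * 0.0928
I = $2,579.84

$2,579.84


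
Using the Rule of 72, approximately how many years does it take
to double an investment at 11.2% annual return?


Formula: Years ≈ 72 / r
Substituting: Years ≈ 72 / 11.2
Years ≈ 6.4

6.4 years


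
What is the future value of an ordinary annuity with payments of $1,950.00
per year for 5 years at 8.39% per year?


Formula: FV = PMT * ((1+r)^n - 1) / r
Growth factor: (1 + 0.0839)^5 = 1.49605
Numerator: 1.49605 - 1 = 0.49605
FV = $1,950.00 * 0.49605 / 0.0839 = $11,529.17

$11,529.17


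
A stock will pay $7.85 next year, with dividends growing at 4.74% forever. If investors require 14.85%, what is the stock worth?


Formula: P = D1 / (r - g)
Spread: r - g = 0.1485 - 0.0474 = 0.1011
Substituting: P = $7.85 / 0.1011
P = $77.65

$77.65


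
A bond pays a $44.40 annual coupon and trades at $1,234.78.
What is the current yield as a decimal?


Formula: Current yield = annual coupon / price
Substituting: CY = $44.40 / $1,234.78
CY = 0.035958

0.035958


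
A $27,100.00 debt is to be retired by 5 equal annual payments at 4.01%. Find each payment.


Formula: PMT = PV * r / (1 - (1+r)^(-n))
Denominator: 1 - (1 + 0.0401)^(-5) = 0.178468
Numerator: $27,100.00 * 0.0401 = 1086.71
PMT = 1086.71 / 0.178468 = $6,089.10

$6,089.10


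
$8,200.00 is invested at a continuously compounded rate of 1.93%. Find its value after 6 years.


Formula: FV = P * e^(r*t)
Exponent: r*t = 0.0193 * 6 = 0.1158
e^(0.1158) = 1.122771
FV = $8,200.00 * 1.122771 = $9,206.72

$9,206.72


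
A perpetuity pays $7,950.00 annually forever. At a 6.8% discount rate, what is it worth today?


Formula: PV = C / r
Substituting: PV = $7,950.00 / 0.068
PV = $116,911.76

$116,911.76


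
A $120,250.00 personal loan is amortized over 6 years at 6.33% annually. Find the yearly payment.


Formula: PMT = PV * r / (1 - (1+r)^(-n))
Denominator: 1 - (1 + 0.0633)^(-6) = 0.308065
Numerator: $120,250.00 * 0.0633 = 7611.825
PMT = 7611.825 / 0.308065 = $24,708.48

$24,708.48


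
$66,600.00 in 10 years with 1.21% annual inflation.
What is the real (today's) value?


Formula: Real value = nominal / (1 + inflation)^years
Price level: (1 + 0.0121)^10 = 1.127806
Real value = $66,600.00 / 1.127806 = $59,052.73

$59,052.73


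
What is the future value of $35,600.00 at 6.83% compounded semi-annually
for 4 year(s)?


Formula: FV = P * (1 + r/m)^(m*t)
Period rate: r/m = 0.0683 / 2 = 0.03415
Total periods: m*t = 2 * 4 = 8
Growth factor: (1 + 0.03415)^8 = 1.308182
FV = $35,600.00 * 1.308182 = $46,571.29

$46,571.29


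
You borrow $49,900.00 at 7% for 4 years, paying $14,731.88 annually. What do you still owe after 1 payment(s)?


Formula: Balance = PV*(1+r)^k - PMT*((1+r)^k - 1)/r
Growth: (1 + 0.07)^1 = 1.07
Accumulated factor: ((1+r)^k - 1)/r = 1.0
Balance = $49,900.00 * 1.07 - $14,731.88 * 1.0
Balance = $38,661.12

$38,661.12


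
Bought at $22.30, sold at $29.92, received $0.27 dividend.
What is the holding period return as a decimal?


Formula: HPR = (P1 - P0 + D) / P0
Gain: $29.92 - $22.30 + $0.27 = $7.89
HPR = $7.89 / $22.30 = 0.3538

0.3538


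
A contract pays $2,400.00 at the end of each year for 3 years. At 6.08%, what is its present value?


Formula: PV = PMT * (1 - (1+r)^(-n)) / r
Discount factor: (1 + 0.0608)^(-3) = 0.837721
Bracket: 1 - 0.837721 = 0.162279
PV = $2,400.00 * 0.162279 / 0.0608 = $6,405.75

$6,405.75


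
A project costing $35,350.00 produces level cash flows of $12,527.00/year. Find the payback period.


Formula: Payback = investment / annual cash flow
Substituting: Payback = $35,350.00 / $12,527.00
Payback = 2.8219 years

2.8219 years


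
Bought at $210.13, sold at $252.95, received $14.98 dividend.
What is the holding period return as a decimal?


Formula: HPR = (P1 - P0 + D) / P0
Gain: $252.95 - $210.13 + $14.98 = $57.80
HPR = $57.80 / $210.13 = 0.2751

0.2751


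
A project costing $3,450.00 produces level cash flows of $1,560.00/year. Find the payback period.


Formula: Payback = investment / annual cash flow
Substituting: Payback = $3,450.00 / $1,560.00
Payback = 2.2115 years

2.2115 years


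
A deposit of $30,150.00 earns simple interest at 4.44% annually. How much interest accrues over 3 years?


Formula: I = P * r * t
Substituting: I = $30,150.00 * 0.0444 * 3
Step: I = $30,150.00 * 0.1332
I = $4,015.98

$4,015.98


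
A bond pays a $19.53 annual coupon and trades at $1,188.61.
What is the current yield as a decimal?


Formula: Current yield = annual coupon / price
Substituting: CY = $19.53 / $1,188.61
CY = 0.016431

0.016431


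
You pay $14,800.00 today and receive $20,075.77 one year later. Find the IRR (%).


Formula: IRR = C1/C0 - 1
Substituting: IRR = $20,075.77 / $14,800.00 - 1
Ratio: 1.356471 - 1 = 0.356471
IRR = 35.6471%

35.6471%


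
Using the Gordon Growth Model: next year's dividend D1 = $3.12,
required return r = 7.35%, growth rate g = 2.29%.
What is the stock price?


Formula: P = D1 / (r - g)
Spread: r - g = 0.0735 - 0.0229 = 0.0506
Substituting: P = $3.12 / 0.0506
P = $61.66

$61.66


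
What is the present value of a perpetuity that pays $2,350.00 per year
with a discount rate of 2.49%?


Formula: PV = C / r
Substituting: PV = $2,350.00 / 0.0249
PV = $94,377.51

$94,377.51


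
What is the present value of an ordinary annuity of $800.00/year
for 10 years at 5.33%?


Formula: PV = PMT * (1 - (1+r)^(-n)) / r
Discount factor: (1 + 0.0533)^(-10) = 0.594948
Bracket: 1 - 0.594948 = 0.405052
PV = $800.00 * 0.405052 / 0.0533 = $6,079.58

$6,079.58


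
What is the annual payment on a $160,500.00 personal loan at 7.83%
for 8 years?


Formula: PMT = PV * r / (1 - (1+r)^(-n))
Denominator: 1 - (1 + 0.0783)^(-8) = 0.452879
Numerator: $160,500.00 * 0.0783 = 12567.15
PMT = 12567.15 / 0.452879 = $27,749.45

$27,749.45


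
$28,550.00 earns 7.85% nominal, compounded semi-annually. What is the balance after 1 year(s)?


Formula: FV = P * (1 + r/m)^(m*t)
Period rate: r/m = 0.0785 / 2 = 0.03925
Total periods: m*t = 2 * 1 = 2
Growth factor: (1 + 0.03925)^2 = 1.080041
FV = $28,550.00 * 1.080041 = $30,835.16

$30,835.16


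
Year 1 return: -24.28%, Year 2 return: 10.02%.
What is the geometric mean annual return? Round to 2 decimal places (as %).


Formula: Geometric mean = ((1+r1)*(1+r2))^(1/2) - 1
Product: (1 + -0.2428) * (1 + 0.1002) = 0.7572 * 1.1002 = 0.833071
Square root: 0.833071^0.5 = 0.912727
Geometric mean = 0.912727 - 1 = -0.087273
As percentage: -8.73%

-8.73%


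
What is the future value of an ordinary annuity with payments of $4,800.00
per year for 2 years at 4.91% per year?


Formula: FV = PMT * ((1+r)^n - 1) / r
Growth factor: (1 + 0.0491)^2 = 1.100611
Numerator: 1.100611 - 1 = 0.100611
FV = $4,800.00 * 0.100611 / 0.0491 = $9,835.68

$9,835.68


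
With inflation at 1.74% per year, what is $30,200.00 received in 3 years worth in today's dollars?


Formula: Real value = nominal / (1 + inflation)^years
Price level: (1 + 0.0174)^3 = 1.053114
Real value = $30,200.00 / 1.053114 = $28,676.87

$28,676.87


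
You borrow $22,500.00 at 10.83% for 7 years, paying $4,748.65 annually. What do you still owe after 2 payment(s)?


Formula: Balance = PV*(1+r)^k - PMT*((1+r)^k - 1)/r
Growth: (1 + 0.1083)^2 = 1.228329
Accumulated factor: ((1+r)^k - 1)/r = 2.1083
Balance = $22,500.00 * 1.228329 - $4,748.65 * 2.1083
Balance = $17,625.82

$17,625.82


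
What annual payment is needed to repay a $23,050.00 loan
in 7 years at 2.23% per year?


Formula: PMT = PV * r / (1 - (1+r)^(-n))
Denominator: 1 - (1 + 0.0223)^(-7) = 0.143058
Numerator: $23,050.00 * 0.0223 = 514.015
PMT = 514.015 / 0.143058 = $3,593.06

$3,593.06


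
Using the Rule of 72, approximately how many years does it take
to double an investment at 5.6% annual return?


Formula: Years ≈ 72 / r
Substituting: Years ≈ 72 / 5.6
Years ≈ 12.9

12.9 years


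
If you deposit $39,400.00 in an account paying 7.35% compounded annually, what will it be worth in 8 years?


Formula: FV = P * (1 + r)^n
Substituting: FV = $39,400.00 * (1 + 0.0735)^8
Growth factor: (1.0735)^8 = 1.763666
FV = $39,400.00 * 1.763666 = $69,488.45

$69,488.45


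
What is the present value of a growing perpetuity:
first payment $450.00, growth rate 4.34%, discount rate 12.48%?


Formula: PV = C / (r - g)
Spread: r - g = 0.1248 - 0.0434 = 0.0814
Substituting: PV = $450.00 / 0.0814
PV = $5,528.26

$5,528.26


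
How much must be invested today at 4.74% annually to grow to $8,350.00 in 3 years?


Formula: PV = FV / (1 + r)^n
Substituting: PV = $8,350.00 / (1 + 0.0474)^3
Discount factor: (1.0474)^3 = 1.149047
PV = $8,350.00 / 1.149047 = $7,266.89

$7,266.89


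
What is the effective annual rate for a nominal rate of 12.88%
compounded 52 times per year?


Formula: EAR = (1 + r/m)^m - 1
Period rate: r/m = 0.1288 / 52 = 0.002477
Compounding: (1 + 0.002477)^52 = 1.137281
EAR = 1.137281 - 1 = 0.137281

0.137281


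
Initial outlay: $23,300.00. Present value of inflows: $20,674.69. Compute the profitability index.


Formula: PI = PV(cash flows) / initial investment
Substituting: PI = $20,674.69 / $23,300.00
PI = 0.8873

0.8873


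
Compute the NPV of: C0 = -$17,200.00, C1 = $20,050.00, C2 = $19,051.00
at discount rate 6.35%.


Formula: NPV = C0 + C1/(1+r) + C2/(1+r)^2
Discount C1: $20,050.00 / (1 + 0.0635) = $18,852.84
Discount C2: $19,051.00 / (1 + 0.0635)^2 = $16,843.91
NPV = -$17,200.00 + $18,852.84 + $16,843.91 = $18,496.75

$18,496.75


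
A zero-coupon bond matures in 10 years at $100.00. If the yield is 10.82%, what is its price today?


Formula: Price = FV / (1 + r)^n
Substituting: Price = $100.00 / (1 + 0.1082)^10
Discount factor: (1.1082)^10 = 2.793711
Price = $100.00 / 2.793711 = $35.79

$35.79


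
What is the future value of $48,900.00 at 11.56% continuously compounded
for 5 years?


Formula: FV = P * e^(r*t)
Exponent: r*t = 0.1156 * 5 = 0.578
e^(0.578) = 1.78247
FV = $48,900.00 * 1.78247 = $87,162.78

$87,162.78


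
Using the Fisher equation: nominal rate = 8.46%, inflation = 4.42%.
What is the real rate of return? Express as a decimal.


Formula: (1 + r_real) = (1 + r_nom) / (1 + inflation)
Substituting: (1 + r_real) = 1.0846 / 1.0442
(1 + r_real) = 1.03869
r_real = 1.03869 - 1 = 0.03869

0.03869


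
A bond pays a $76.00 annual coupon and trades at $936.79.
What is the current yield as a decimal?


Formula: Current yield = annual coupon / price
Substituting: CY = $76.00 / $936.79
CY = 0.081128

0.081128


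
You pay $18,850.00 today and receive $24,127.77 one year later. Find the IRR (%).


Formula: IRR = C1/C0 - 1
Substituting: IRR = $24,127.77 / $18,850.00 - 1
Ratio: 1.279988 - 1 = 0.279988
IRR = 27.9988%

27.9988%


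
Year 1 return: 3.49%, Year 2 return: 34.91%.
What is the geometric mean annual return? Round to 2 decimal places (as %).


Formula: Geometric mean = ((1+r1)*(1+r2))^(1/2) - 1
Product: (1 + 0.0349) * (1 + 0.3491) = 1.0349 * 1.3491 = 1.396184
Square root: 1.396184^0.5 = 1.181602
Geometric mean = 1.181602 - 1 = 0.181602
As percentage: 18.16%

18.16%


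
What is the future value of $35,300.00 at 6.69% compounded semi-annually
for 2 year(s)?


Formula: FV = P * (1 + r/m)^(m*t)
Period rate: r/m = 0.0669 / 2 = 0.03345
Total periods: m*t = 2 * 2 = 4
Growth factor: (1 + 0.03345)^4 = 1.140664
FV = $35,300.00 * 1.140664 = $40,265.45

$40,265.45


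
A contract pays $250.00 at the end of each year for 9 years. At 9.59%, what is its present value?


Formula: PV = PMT * (1 - (1+r)^(-n)) / r
Discount factor: (1 + 0.0959)^(-9) = 0.438593
Bracket: 1 - 0.438593 = 0.561407
PV = $250.00 * 0.561407 / 0.0959 = $1,463.52

$1,463.52


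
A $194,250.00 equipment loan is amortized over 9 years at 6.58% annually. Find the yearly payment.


Formula: PMT = PV * r / (1 - (1+r)^(-n))
Denominator: 1 - (1 + 0.0658)^(-9) = 0.436468
Numerator: $194,250.00 * 0.0658 = 12781.65
PMT = 12781.65 / 0.436468 = $29,284.28

$29,284.28


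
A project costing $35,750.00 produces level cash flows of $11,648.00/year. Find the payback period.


Formula: Payback = investment / annual cash flow
Substituting: Payback = $35,750.00 / $11,648.00
Payback = 3.0692 years

3.0692 years


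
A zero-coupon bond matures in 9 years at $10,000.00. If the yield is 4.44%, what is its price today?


Formula: Price = FV / (1 + r)^n
Substituting: Price = $10,000.00 / (1 + 0.0444)^9
Discount factor: (1.0444)^9 = 1.478433
Price = $10,000.00 / 1.478433 = $6,763.92

$6,763.92


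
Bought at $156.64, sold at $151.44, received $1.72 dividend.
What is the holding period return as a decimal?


Formula: HPR = (P1 - P0 + D) / P0
Gain: $151.44 - $156.64 + $1.72 = -$3.48
HPR = -$3.48 / $156.64 = -0.0222

-0.0222


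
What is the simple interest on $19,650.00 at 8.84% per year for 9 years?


Formula: I = P * r * t
Substituting: I = $19,650.00 * 0.0884 * 9
Step: I = $19,650.00 * 0.7956
I = $15,633.54

$15,633.54


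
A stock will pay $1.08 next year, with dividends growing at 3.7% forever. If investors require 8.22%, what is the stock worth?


Formula: P = D1 / (r - g)
Spread: r - g = 0.0822 - 0.037 = 0.0452
Substituting: P = $1.08 / 0.0452
P = $23.89

$23.89


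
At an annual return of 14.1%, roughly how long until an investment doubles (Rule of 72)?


Formula: Years ≈ 72 / r
Substituting: Years ≈ 72 / 14.1
Years ≈ 5.1

5.1 years


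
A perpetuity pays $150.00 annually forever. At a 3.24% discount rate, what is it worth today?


Formula: PV = C / r
Substituting: PV = $150.00 / 0.0324
PV = $4,629.63

$4,629.63


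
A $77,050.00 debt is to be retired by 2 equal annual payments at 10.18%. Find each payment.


Formula: PMT = PV * r / (1 - (1+r)^(-n))
Denominator: 1 - (1 + 0.1018)^(-2) = 0.176252
Numerator: $77,050.00 * 0.1018 = 7843.69
PMT = 7843.69 / 0.176252 = $44,502.74

$44,502.74


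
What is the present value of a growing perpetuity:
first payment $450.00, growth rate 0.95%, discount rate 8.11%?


Formula: PV = C / (r - g)
Spread: r - g = 0.0811 - 0.0095 = 0.0716
Substituting: PV = $450.00 / 0.0716
PV = $6,284.92

$6,284.92


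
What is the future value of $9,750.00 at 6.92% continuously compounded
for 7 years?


Formula: FV = P * e^(r*t)
Exponent: r*t = 0.0692 * 7 = 0.4844
e^(0.4844) = 1.623201
FV = $9,750.00 * 1.623201 = $15,826.21

$15,826.21


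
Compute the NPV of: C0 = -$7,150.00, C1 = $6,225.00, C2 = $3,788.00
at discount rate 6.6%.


Formula: NPV = C0 + C1/(1+r) + C2/(1+r)^2
Discount C1: $6,225.00 / (1 + 0.066) = $5,839.59
Discount C2: $3,788.00 / (1 + 0.066)^2 = $3,333.46
NPV = -$7,150.00 + $5,839.59 + $3,333.46 = $2,023.05

$2,023.05


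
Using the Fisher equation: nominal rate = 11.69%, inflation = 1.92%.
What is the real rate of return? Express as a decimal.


Formula: (1 + r_real) = (1 + r_nom) / (1 + inflation)
Substituting: (1 + r_real) = 1.1169 / 1.0192
(1 + r_real) = 1.095859
r_real = 1.095859 - 1 = 0.095859

0.095859


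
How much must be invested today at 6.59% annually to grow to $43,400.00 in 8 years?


Formula: PV = FV / (1 + r)^n
Substituting: PV = $43,400.00 / (1 + 0.0659)^8
Discount factor: (1.0659)^8 = 1.666218
PV = $43,400.00 / 1.666218 = $26,047.02

$26,047.02


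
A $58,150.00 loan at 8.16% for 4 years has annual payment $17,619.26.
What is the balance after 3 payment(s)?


Formula: Balance = PV*(1+r)^k - PMT*((1+r)^k - 1)/r
Growth: (1 + 0.0816)^3 = 1.265319
Accumulated factor: ((1+r)^k - 1)/r = 3.251459
Balance = $58,150.00 * 1.265319 - $17,619.26 * 3.251459
Balance = $16,290.01

$16,290.01


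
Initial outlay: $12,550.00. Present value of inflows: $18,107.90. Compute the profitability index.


Formula: PI = PV(cash flows) / initial investment
Substituting: PI = $18,107.90 / $12,550.00
PI = 1.4429

1.4429


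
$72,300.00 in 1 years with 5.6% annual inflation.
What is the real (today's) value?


Formula: Real value = nominal / (1 + inflation)^years
Price level: (1 + 0.056)^1 = 1.056
Real value = $72,300.00 / 1.056 = $68,465.91

$68,465.91


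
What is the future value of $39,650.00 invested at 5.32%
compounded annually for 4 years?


Formula: FV = P * (1 + r)^n
Substituting: FV = $39,650.00 * (1 + 0.0532)^4
Growth factor: (1.0532)^4 = 1.230392
FV = $39,650.00 * 1.230392 = $48,785.03

$48,785.03


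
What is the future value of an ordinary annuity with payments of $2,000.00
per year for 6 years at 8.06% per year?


Formula: FV = PMT * ((1+r)^n - 1) / r
Growth factor: (1 + 0.0806)^6 = 1.592171
Numerator: 1.592171 - 1 = 0.592171
FV = $2,000.00 * 0.592171 / 0.0806 = $14,694.08

$14,694.08


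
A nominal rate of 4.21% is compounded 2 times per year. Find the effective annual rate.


Formula: EAR = (1 + r/m)^m - 1
Period rate: r/m = 0.0421 / 2 = 0.02105
Compounding: (1 + 0.02105)^2 = 1.042543
EAR = 1.042543 - 1 = 0.042543

0.042543


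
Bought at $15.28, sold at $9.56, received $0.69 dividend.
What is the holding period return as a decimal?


Formula: HPR = (P1 - P0 + D) / P0
Gain: $9.56 - $15.28 + $0.69 = -$5.03
HPR = -$5.03 / $15.28 = -0.3292

-0.3292


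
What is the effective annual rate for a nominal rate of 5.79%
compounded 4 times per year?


Formula: EAR = (1 + r/m)^m - 1
Period rate: r/m = 0.0579 / 4 = 0.014475
Compounding: (1 + 0.014475)^4 = 1.059169
EAR = 1.059169 - 1 = 0.059169

0.059169


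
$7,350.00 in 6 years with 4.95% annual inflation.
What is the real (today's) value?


Formula: Real value = nominal / (1 + inflation)^years
Price level: (1 + 0.0495)^6 = 1.336271
Real value = $7,350.00 / 1.336271 = $5,500.38

$5,500.38


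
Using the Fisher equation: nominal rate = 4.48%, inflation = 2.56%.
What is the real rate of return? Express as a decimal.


Formula: (1 + r_real) = (1 + r_nom) / (1 + inflation)
Substituting: (1 + r_real) = 1.0448 / 1.0256
(1 + r_real) = 1.018721
r_real = 1.018721 - 1 = 0.018721

0.018721


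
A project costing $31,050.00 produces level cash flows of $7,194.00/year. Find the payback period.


Formula: Payback = investment / annual cash flow
Substituting: Payback = $31,050.00 / $7,194.00
Payback = 4.3161 years

4.3161 years


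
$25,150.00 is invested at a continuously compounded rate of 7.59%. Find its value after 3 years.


Formula: FV = P * e^(r*t)
Exponent: r*t = 0.0759 * 3 = 0.2277
e^(0.2277) = 1.255709
FV = $25,150.00 * 1.255709 = $31,581.07

$31,581.07


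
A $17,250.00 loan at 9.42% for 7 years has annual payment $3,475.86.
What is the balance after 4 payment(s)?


Formula: Balance = PV*(1+r)^k - PMT*((1+r)^k - 1)/r
Growth: (1 + 0.0942)^4 = 1.433464
Accumulated factor: ((1+r)^k - 1)/r = 4.60153
Balance = $17,250.00 * 1.433464 - $3,475.86 * 4.60153
Balance = $8,732.98

$8,732.98


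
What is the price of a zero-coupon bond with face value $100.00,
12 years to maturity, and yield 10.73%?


Formula: Price = FV / (1 + r)^n
Substituting: Price = $100.00 / (1 + 0.1073)^12
Discount factor: (1.1073)^12 = 3.397689
Price = $100.00 / 3.397689 = $29.43

$29.43


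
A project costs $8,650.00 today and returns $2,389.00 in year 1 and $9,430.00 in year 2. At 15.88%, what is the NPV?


Formula: NPV = C0 + C1/(1+r) + C2/(1+r)^2
Discount C1: $2,389.00 / (1 + 0.1588) = $2,061.62
Discount C2: $9,430.00 / (1 + 0.1588)^2 = $7,022.55
NPV = -$8,650.00 + $2,061.62 + $7,022.55 = $434.16

$434.16


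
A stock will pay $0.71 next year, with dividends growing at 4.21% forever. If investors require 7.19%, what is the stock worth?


Formula: P = D1 / (r - g)
Spread: r - g = 0.0719 - 0.0421 = 0.0298
Substituting: P = $0.71 / 0.0298
P = $23.83

$23.83


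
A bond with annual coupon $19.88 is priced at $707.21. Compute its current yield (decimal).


Formula: Current yield = annual coupon / price
Substituting: CY = $19.88 / $707.21
CY = 0.02811

0.02811


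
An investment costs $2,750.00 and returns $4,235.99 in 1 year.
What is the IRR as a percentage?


Formula: IRR = C1/C0 - 1
Substituting: IRR = $4,235.99 / $2,750.00 - 1
Ratio: 1.54036 - 1 = 0.54036
IRR = 54.036%

54.036%


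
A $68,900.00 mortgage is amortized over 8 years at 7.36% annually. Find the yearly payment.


Formula: PMT = PV * r / (1 - (1+r)^(-n))
Denominator: 1 - (1 + 0.0736)^(-8) = 0.433422
Numerator: $68,900.00 * 0.0736 = 5071.04
PMT = 5071.04 / 0.433422 = $11,700.02

$11,700.02


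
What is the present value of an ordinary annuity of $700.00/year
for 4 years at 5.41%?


Formula: PV = PMT * (1 - (1+r)^(-n)) / r
Discount factor: (1 + 0.0541)^(-4) = 0.809977
Bracket: 1 - 0.809977 = 0.190023
PV = $700.00 * 0.190023 / 0.0541 = $2,458.71

$2,458.71


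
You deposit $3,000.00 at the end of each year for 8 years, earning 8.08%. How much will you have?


Formula: FV = PMT * ((1+r)^n - 1) / r
Growth factor: (1 + 0.0808)^8 = 1.861927
Numerator: 1.861927 - 1 = 0.861927
FV = $3,000.00 * 0.861927 / 0.0808 = $32,002.25

$32,002.25


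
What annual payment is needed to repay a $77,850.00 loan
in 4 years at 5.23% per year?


Formula: PMT = PV * r / (1 - (1+r)^(-n))
Denominator: 1 - (1 + 0.0523)^(-4) = 0.184467
Numerator: $77,850.00 * 0.0523 = 4071.555
PMT = 4071.555 / 0.184467 = $22,072.04

$22,072.04


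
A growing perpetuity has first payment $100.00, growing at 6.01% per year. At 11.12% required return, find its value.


Formula: PV = C / (r - g)
Spread: r - g = 0.1112 - 0.0601 = 0.0511
Substituting: PV = $100.00 / 0.0511
PV = $1,956.95

$1,956.95


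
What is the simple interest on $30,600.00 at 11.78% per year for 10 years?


Formula: I = P * r * t
Substituting: I = $30,600.00 * 0.1178 * 10
Step: I = $30,600.00 * 1.178
I = $36,046.80

$36,046.80


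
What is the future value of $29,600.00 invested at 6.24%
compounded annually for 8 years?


Formula: FV = P * (1 + r)^n
Substituting: FV = $29,600.00 * (1 + 0.0624)^8
Growth factor: (1.0624)^8 = 1.622948
FV = $29,600.00 * 1.622948 = $48,039.25

$48,039.25


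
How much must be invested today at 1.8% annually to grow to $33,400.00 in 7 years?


Formula: PV = FV / (1 + r)^n
Substituting: PV = $33,400.00 / (1 + 0.018)^7
Discount factor: (1.018)^7 = 1.133012
PV = $33,400.00 / 1.133012 = $29,478.95

$29,478.95


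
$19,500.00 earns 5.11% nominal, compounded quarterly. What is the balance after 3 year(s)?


Formula: FV = P * (1 + r/m)^(m*t)
Period rate: r/m = 0.0511 / 4 = 0.012775
Total periods: m*t = 4 * 3 = 12
Growth factor: (1 + 0.012775)^12 = 1.164543
FV = $19,500.00 * 1.164543 = $22,708.60

$22,708.60


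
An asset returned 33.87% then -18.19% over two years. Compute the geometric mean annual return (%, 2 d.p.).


Formula: Geometric mean = ((1+r1)*(1+r2))^(1/2) - 1
Product: (1 + 0.3387) * (1 + -0.1819) = 1.3387 * 0.8181 = 1.09519
Square root: 1.09519^0.5 = 1.046513
Geometric mean = 1.046513 - 1 = 0.046513
As percentage: 4.65%

4.65%


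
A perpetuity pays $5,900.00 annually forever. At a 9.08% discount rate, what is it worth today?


Formula: PV = C / r
Substituting: PV = $5,900.00 / 0.0908
PV = $64,977.97

$64,977.97


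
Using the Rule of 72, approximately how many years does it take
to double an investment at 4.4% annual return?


Formula: Years ≈ 72 / r
Substituting: Years ≈ 72 / 4.4
Years ≈ 16.4

16.4 years


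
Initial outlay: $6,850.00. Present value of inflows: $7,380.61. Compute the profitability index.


Formula: PI = PV(cash flows) / initial investment
Substituting: PI = $7,380.61 / $6,850.00
PI = 1.0775

1.0775


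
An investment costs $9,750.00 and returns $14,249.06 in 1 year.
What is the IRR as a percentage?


Formula: IRR = C1/C0 - 1
Substituting: IRR = $14,249.06 / $9,750.00 - 1
Ratio: 1.461442 - 1 = 0.461442
IRR = 46.1442%

46.1442%


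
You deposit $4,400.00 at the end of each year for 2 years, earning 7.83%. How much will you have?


Formula: FV = PMT * ((1+r)^n - 1) / r
Growth factor: (1 + 0.0783)^2 = 1.162731
Numerator: 1.162731 - 1 = 0.162731
FV = $4,400.00 * 0.162731 / 0.0783 = $9,144.52

$9,144.52


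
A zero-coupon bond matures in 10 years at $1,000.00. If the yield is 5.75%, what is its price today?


Formula: Price = FV / (1 + r)^n
Substituting: Price = $1,000.00 / (1 + 0.0575)^10
Discount factor: (1.0575)^10 = 1.749056
Price = $1,000.00 / 1.749056 = $571.74

$571.74


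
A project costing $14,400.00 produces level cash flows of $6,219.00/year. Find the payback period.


Formula: Payback = investment / annual cash flow
Substituting: Payback = $14,400.00 / $6,219.00
Payback = 2.3155 years

2.3155 years


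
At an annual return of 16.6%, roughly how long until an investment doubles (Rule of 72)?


Formula: Years ≈ 72 / r
Substituting: Years ≈ 72 / 16.6
Years ≈ 4.3

4.3 years


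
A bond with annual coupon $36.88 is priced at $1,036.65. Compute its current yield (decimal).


Formula: Current yield = annual coupon / price
Substituting: CY = $36.88 / $1,036.65
CY = 0.035576

0.035576


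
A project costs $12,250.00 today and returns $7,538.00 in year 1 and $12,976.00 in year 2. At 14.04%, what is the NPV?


Formula: NPV = C0 + C1/(1+r) + C2/(1+r)^2
Discount C1: $7,538.00 / (1 + 0.1404) = $6,609.96
Discount C2: $12,976.00 / (1 + 0.1404)^2 = $9,977.61
NPV = -$12,250.00 + $6,609.96 + $9,977.61 = $4,337.57

$4,337.57


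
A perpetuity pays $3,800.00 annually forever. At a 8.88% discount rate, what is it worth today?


Formula: PV = C / r
Substituting: PV = $3,800.00 / 0.0888
PV = $42,792.79

$42,792.79


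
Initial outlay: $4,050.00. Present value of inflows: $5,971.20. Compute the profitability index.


Formula: PI = PV(cash flows) / initial investment
Substituting: PI = $5,971.20 / $4,050.00
PI = 1.4744

1.4744


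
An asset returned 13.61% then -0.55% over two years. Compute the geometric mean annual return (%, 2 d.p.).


Formula: Geometric mean = ((1+r1)*(1+r2))^(1/2) - 1
Product: (1 + 0.1361) * (1 + -0.0055) = 1.1361 * 0.9945 = 1.129851
Square root: 1.129851^0.5 = 1.062945
Geometric mean = 1.062945 - 1 = 0.062945
As percentage: 6.29%

6.29%


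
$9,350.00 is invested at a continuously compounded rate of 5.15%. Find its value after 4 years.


Formula: FV = P * e^(r*t)
Exponent: r*t = 0.0515 * 4 = 0.206
e^(0.206) = 1.228753
FV = $9,350.00 * 1.228753 = $11,488.84

$11,488.84


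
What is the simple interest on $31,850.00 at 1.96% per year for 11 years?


Formula: I = P * r * t
Substituting: I = $31,850.00 * 0.0196 * 11
Step: I = $31,850.00 * 0.2156
I = $6,866.86

$6,866.86


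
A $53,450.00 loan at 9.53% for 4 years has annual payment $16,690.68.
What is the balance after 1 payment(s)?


Formula: Balance = PV*(1+r)^k - PMT*((1+r)^k - 1)/r
Growth: (1 + 0.0953)^1 = 1.0953
Accumulated factor: ((1+r)^k - 1)/r = 1.0
Balance = $53,450.00 * 1.0953 - $16,690.68 * 1.0
Balance = $41,853.11

$41,853.11


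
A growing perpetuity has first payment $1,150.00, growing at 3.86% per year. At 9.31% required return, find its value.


Formula: PV = C / (r - g)
Spread: r - g = 0.0931 - 0.0386 = 0.0545
Substituting: PV = $1,150.00 / 0.0545
PV = $21,100.92

$21,100.92


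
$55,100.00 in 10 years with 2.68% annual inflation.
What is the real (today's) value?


Formula: Real value = nominal / (1 + inflation)^years
Price level: (1 + 0.0268)^10 = 1.302743
Real value = $55,100.00 / 1.302743 = $42,295.39

$42,295.39


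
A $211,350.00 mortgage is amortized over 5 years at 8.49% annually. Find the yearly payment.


Formula: PMT = PV * r / (1 - (1+r)^(-n))
Denominator: 1 - (1 + 0.0849)^(-5) = 0.334648
Numerator: $211,350.00 * 0.0849 = 17943.615
PMT = 17943.615 / 0.334648 = $53,619.37

$53,619.37


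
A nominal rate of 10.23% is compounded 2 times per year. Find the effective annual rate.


Formula: EAR = (1 + r/m)^m - 1
Period rate: r/m = 0.1023 / 2 = 0.05115
Compounding: (1 + 0.05115)^2 = 1.104916
EAR = 1.104916 - 1 = 0.104916

0.104916


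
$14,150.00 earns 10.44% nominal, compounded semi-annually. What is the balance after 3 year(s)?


Formula: FV = P * (1 + r/m)^(m*t)
Period rate: r/m = 0.1044 / 2 = 0.0522
Total periods: m*t = 2 * 3 = 6
Growth factor: (1 + 0.0522)^6 = 1.357031
FV = $14,150.00 * 1.357031 = $19,201.99

$19,201.99


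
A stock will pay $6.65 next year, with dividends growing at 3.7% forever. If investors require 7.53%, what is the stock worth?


Formula: P = D1 / (r - g)
Spread: r - g = 0.0753 - 0.037 = 0.0383
Substituting: P = $6.65 / 0.0383
P = $173.63

$173.63


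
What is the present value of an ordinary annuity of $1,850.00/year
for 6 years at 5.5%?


Formula: PV = PMT * (1 - (1+r)^(-n)) / r
Discount factor: (1 + 0.055)^(-6) = 0.725246
Bracket: 1 - 0.725246 = 0.274754
PV = $1,850.00 * 0.274754 / 0.055 = $9,241.73

$9,241.73


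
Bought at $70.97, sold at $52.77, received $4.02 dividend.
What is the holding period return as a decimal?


Formula: HPR = (P1 - P0 + D) / P0
Gain: $52.77 - $70.97 + $4.02 = -$14.18
HPR = -$14.18 / $70.97 = -0.1998

-0.1998


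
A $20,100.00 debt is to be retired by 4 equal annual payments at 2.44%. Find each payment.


Formula: PMT = PV * r / (1 - (1+r)^(-n))
Denominator: 1 - (1 + 0.0244)^(-4) = 0.091925
Numerator: $20,100.00 * 0.0244 = 490.44
PMT = 490.44 / 0.091925 = $5,335.22

$5,335.22


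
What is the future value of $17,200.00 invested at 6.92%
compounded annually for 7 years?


Formula: FV = P * (1 + r)^n
Substituting: FV = $17,200.00 * (1 + 0.0692)^7
Growth factor: (1.0692)^7 = 1.597396
FV = $17,200.00 * 1.597396 = $27,475.21

$27,475.21


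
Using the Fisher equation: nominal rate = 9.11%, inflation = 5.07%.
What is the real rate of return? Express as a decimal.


Formula: (1 + r_real) = (1 + r_nom) / (1 + inflation)
Substituting: (1 + r_real) = 1.0911 / 1.0507
(1 + r_real) = 1.038451
r_real = 1.038451 - 1 = 0.038451

0.038451


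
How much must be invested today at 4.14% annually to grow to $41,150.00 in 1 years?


Formula: PV = FV / (1 + r)^n
Substituting: PV = $41,150.00 / (1 + 0.0414)^1
Discount factor: (1.0414)^1 = 1.0414
PV = $41,150.00 / 1.0414 = $39,514.12

$39,514.12


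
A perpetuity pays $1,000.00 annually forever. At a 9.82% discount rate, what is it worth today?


Formula: PV = C / r
Substituting: PV = $1,000.00 / 0.0982
PV = $10,183.30

$10,183.30


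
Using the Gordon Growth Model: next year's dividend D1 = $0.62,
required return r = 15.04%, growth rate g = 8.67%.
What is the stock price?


Formula: P = D1 / (r - g)
Spread: r - g = 0.1504 - 0.0867 = 0.0637
Substituting: P = $0.62 / 0.0637
P = $9.73

$9.73


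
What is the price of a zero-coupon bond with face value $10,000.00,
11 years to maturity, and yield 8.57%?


Formula: Price = FV / (1 + r)^n
Substituting: Price = $10,000.00 / (1 + 0.0857)^11
Discount factor: (1.0857)^11 = 2.470633
Price = $10,000.00 / 2.470633 = $4,047.55

$4,047.55


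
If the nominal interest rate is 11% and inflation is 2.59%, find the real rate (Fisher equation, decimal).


Formula: (1 + r_real) = (1 + r_nom) / (1 + inflation)
Substituting: (1 + r_real) = 1.11 / 1.0259
(1 + r_real) = 1.081977
r_real = 1.081977 - 1 = 0.081977

0.081977


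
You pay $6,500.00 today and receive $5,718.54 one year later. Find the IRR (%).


Formula: IRR = C1/C0 - 1
Substituting: IRR = $5,718.54 / $6,500.00 - 1
Ratio: 0.879775 - 1 = -0.120225
IRR = -12.0225%

-12.0225%


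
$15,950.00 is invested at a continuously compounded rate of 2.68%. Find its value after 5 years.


Formula: FV = P * e^(r*t)
Exponent: r*t = 0.0268 * 5 = 0.134
e^(0.134) = 1.143393
FV = $15,950.00 * 1.143393 = $18,237.12

$18,237.12


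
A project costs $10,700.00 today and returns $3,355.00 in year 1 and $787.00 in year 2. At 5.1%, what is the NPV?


Formula: NPV = C0 + C1/(1+r) + C2/(1+r)^2
Discount C1: $3,355.00 / (1 + 0.051) = $3,192.20
Discount C2: $787.00 / (1 + 0.051)^2 = $712.47
NPV = -$10,700.00 + $3,192.20 + $712.47 = -$6,795.33

-$6,795.33


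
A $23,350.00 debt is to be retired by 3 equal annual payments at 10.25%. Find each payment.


Formula: PMT = PV * r / (1 - (1+r)^(-n))
Denominator: 1 - (1 + 0.1025)^(-3) = 0.253785
Numerator: $23,350.00 * 0.1025 = 2393.375
PMT = 2393.375 / 0.253785 = $9,430.73

$9,430.73


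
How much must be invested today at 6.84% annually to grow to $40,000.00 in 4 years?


Formula: PV = FV / (1 + r)^n
Substituting: PV = $40,000.00 / (1 + 0.0684)^4
Discount factor: (1.0684)^4 = 1.302973
PV = $40,000.00 / 1.302973 = $30,699.02

$30,699.02


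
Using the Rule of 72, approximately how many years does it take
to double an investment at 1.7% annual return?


Formula: Years ≈ 72 / r
Substituting: Years ≈ 72 / 1.7
Years ≈ 42.4

42.4 years
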